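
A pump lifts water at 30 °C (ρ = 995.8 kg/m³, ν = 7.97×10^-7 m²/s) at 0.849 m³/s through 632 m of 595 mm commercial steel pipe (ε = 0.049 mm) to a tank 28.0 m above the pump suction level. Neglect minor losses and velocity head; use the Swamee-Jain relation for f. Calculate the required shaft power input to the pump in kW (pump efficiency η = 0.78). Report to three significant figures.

P_shaft ≈ 365 kW

V = 4Q/(πD²) = 3.053 m/s; Re = 2.28×10^6; ε/D = 8.24×10^-5; f = 0.01246
h_f = f(L/D)V²/2g = 6.288 m
Total head H = z + h_f = 28.0 + 6.288 = 34.29 m
P_hyd = ρgQH = 995.8·9.81·0.849·34.29 = 284.4 kW
P_shaft = P_hyd/η = 284.4/0.78 = 364.6 kW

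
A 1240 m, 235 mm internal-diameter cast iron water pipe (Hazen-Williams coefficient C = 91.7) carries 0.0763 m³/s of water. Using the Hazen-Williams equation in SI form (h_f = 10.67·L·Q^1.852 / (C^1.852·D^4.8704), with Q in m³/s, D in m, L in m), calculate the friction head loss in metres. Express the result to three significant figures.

h_f = 10.67·1240·0.0763^1.852 / (91.7^1.852·0.235^4.8704) = 30.26 m

h_f ≈ 30.3 m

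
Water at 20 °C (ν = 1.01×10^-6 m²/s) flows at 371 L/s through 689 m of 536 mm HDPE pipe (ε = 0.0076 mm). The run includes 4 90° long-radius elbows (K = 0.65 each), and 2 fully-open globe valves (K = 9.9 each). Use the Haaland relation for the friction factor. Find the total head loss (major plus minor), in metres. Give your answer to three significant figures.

V = 4Q/(πD²) = 1.644 m/s; V²/2g = 0.1378 m
Re = 8.73×10^5, ε/D = 1.42×10^-5 → f = 0.01209 (Haaland)
Major: h_f = f(L/D)·V²/2g = 0.01209·1285·0.1378 = 2.142 m
Minor: ΣK = 22.4; h_m = ΣK·V²/2g = 3.086 m
Total H_L = 2.142 + 3.086 = 5.229 m

H_L ≈ 5.23 m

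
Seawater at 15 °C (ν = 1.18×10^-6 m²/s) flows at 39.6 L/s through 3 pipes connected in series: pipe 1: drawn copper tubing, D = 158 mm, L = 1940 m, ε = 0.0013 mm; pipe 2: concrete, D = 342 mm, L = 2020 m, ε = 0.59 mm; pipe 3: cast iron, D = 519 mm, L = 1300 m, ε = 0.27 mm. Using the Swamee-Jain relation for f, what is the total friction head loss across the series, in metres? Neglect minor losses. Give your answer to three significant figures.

H ≈ 39.1 m

Pipe 1: V = 2.020 m/s, Re = 2.70×10^5, ε/D = 8.23×10^-6, f = 0.01475, h_1 = f(L/D)V²/2g = 37.65 m
Pipe 2: V = 0.4311 m/s, Re = 1.25×10^5, ε/D = 0.00173, f = 0.02424, h_2 = f(L/D)V²/2g = 1.356 m
Pipe 3: V = 0.1872 m/s, Re = 8.23×10^4, ε/D = 5.20×10^-4, f = 0.02103, h_3 = f(L/D)V²/2g = 0.09409 m
Series → Q common, losses add: H = Σh = 39.10 m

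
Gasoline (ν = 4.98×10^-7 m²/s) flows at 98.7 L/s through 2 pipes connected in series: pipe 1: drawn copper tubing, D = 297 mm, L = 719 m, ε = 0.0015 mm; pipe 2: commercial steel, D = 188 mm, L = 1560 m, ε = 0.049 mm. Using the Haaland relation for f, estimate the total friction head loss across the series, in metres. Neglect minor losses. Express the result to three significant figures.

H ≈ 83.5 m

Pipe 1: V = 1.425 m/s, Re = 8.50×10^5, ε/D = 5.05×10^-6, f = 0.01199, h_1 = f(L/D)V²/2g = 3.002 m
Pipe 2: V = 3.556 m/s, Re = 1.34×10^6, ε/D = 2.61×10^-4, f = 0.01506, h_2 = f(L/D)V²/2g = 80.54 m
Series → Q common, losses add: H = Σh = 83.54 m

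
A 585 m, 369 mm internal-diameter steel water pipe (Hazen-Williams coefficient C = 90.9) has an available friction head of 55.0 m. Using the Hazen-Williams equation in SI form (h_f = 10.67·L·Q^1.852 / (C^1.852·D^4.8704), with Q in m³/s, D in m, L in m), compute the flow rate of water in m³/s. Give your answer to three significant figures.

Rearranging: Q = [h_f·C^1.852·D^4.8704 / (10.67·L)]^(1/1.852)
Q = [55.0·90.9^1.852·0.369^4.8704 / (10.67·585)]^0.540 = 0.5133 m³/s

Q ≈ 0.513 m³/s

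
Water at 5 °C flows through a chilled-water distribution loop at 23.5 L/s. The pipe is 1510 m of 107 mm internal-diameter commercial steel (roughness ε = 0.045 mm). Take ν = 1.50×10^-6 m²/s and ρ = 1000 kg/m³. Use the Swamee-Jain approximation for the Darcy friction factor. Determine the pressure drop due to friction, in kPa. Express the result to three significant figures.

V = 4Q/(πD²) = 4·0.0235/(π·0.107²) = 2.613 m/s
Re = VD/ν = 2.613·0.107/1.50×10^-6 = 1.86×10^5 → turbulent
ε/D = 0.045/107 = 4.21×10^-4
Swamee-Jain: f = 0.01863
h_f = f(L/D)V²/(2g) = 0.01863·(1510/0.107)·2.613²/(2·9.81) = 91.54 m
Δp = ρg·h_f = 1000·9.81·91.54 = 898.0 kPa

Δp ≈ 898 kPa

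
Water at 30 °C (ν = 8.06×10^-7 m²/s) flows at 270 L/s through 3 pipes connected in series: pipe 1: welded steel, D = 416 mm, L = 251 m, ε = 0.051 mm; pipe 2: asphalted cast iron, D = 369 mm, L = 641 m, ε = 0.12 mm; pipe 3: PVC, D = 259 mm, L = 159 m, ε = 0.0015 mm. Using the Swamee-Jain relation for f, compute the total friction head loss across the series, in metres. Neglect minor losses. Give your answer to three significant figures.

H ≈ 19.6 m

Pipe 1: V = 1.986 m/s, Re = 1.03×10^6, ε/D = 1.23×10^-4, f = 0.01380, h_1 = f(L/D)V²/2g = 1.675 m
Pipe 2: V = 2.525 m/s, Re = 1.16×10^6, ε/D = 3.25×10^-4, f = 0.01589, h_2 = f(L/D)V²/2g = 8.967 m
Pipe 3: V = 5.125 m/s, Re = 1.65×10^6, ε/D = 5.79×10^-6, f = 0.01089, h_3 = f(L/D)V²/2g = 8.947 m
Series → Q common, losses add: H = Σh = 19.59 m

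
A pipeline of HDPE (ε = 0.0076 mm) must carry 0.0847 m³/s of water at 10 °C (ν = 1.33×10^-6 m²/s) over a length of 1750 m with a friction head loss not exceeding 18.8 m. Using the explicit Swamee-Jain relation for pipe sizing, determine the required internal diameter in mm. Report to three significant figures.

Swamee-Jain (Type III): D = 0.66·[ε^1.25·(LQ²/(gh_f))^4.75 + ν·Q^9.4·(L/(gh_f))^5.2]^0.04
LQ²/(gh_f) = 0.06807; L/(gh_f) = 9.489
Term 1 = ε^1.25·(…)^4.75 = 1.14×10^-12; Term 2 = ν·Q^9.4·(…)^5.2 = 1.34×10^-11
D = 0.66·(1.14×10^-12 + 1.34×10^-11)^0.04 = 0.2433 m = 243 mm
Check: V = 1.82 m/s, Re = 3.33×10^5, f = 0.01448, h_f = 17.6 m ≈ 18.8 m ✓

D ≈ 243 mm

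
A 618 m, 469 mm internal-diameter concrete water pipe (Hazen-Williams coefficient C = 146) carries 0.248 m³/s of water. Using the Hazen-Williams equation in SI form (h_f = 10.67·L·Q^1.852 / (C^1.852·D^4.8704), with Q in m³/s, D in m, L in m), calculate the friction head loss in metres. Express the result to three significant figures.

h_f = 10.67·618·0.248^1.852 / (146^1.852·0.469^4.8704) = 1.954 m

h_f ≈ 1.95 m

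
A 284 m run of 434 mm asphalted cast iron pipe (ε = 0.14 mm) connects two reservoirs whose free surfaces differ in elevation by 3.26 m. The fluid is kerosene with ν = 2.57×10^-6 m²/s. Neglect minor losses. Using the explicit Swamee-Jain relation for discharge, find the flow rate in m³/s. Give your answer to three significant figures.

Swamee-Jain (Type II): Q = -0.965·√(gD⁵h_f/L)·ln[ε/(3.7D) + √(3.17ν²L/(gD³h_f))]
√(gD⁵h_f/L) = √(9.81·0.434⁵·3.26/284) = 0.04164
ε/(3.7D) = 8.72×10^-5; √(3.17ν²L/(gD³h_f)) = 4.77×10^-5
Q = -0.965·0.04164·ln(1.349×10^-4) = 0.3581 m³/s
Check: V = 2.42 m/s, Re = 4.09×10^5, f = 0.01679, h_f = 3.28 m ≈ 3.26 m ✓

Q ≈ 0.358 m³/s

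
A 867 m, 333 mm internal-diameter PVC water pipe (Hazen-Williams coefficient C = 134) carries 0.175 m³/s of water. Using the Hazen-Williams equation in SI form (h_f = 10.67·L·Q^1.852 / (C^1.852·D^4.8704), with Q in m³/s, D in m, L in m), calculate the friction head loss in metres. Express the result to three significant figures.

h_f ≈ 8.93 m

h_f = 10.67·867·0.175^1.852 / (134^1.852·0.333^4.8704) = 8.929 m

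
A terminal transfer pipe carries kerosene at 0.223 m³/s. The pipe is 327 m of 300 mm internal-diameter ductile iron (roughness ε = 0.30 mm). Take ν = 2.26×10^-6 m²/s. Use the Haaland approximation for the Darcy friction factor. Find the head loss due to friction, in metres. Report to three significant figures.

h_f ≈ 11.2 m

V = 4Q/(πD²) = 4·0.223/(π·0.300²) = 3.155 m/s
Re = VD/ν = 3.155·0.300/2.26×10^-6 = 4.19×10^5 → turbulent
ε/D = 0.30/300 = 0.00100
Haaland: f = 0.02029
h_f = f(L/D)V²/(2g) = 0.02029·(327/0.300)·3.155²/(2·9.81) = 11.22 m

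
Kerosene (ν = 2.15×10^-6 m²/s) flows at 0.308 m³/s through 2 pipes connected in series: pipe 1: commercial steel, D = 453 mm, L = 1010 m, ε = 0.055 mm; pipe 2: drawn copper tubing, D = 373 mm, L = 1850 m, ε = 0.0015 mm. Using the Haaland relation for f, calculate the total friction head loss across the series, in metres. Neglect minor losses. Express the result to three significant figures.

Pipe 1: V = 1.911 m/s, Re = 4.03×10^5, ε/D = 1.21×10^-4, f = 0.01486, h_1 = f(L/D)V²/2g = 6.166 m
Pipe 2: V = 2.819 m/s, Re = 4.89×10^5, ε/D = 4.02×10^-6, f = 0.01316, h_2 = f(L/D)V²/2g = 26.43 m
Series → Q common, losses add: H = Σh = 32.59 m

H ≈ 32.6 m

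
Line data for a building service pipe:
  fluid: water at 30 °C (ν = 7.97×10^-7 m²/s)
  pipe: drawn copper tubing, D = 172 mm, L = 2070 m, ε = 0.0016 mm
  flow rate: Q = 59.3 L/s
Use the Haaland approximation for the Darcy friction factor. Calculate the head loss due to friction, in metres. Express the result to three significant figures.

V = 4Q/(πD²) = 4·0.0593/(π·0.172²) = 2.552 m/s
Re = VD/ν = 2.552·0.172/7.97×10^-7 = 5.51×10^5 → turbulent
ε/D = 0.0016/172 = 9.30×10^-6
Haaland: f = 0.01295
h_f = f(L/D)V²/(2g) = 0.01295·(2070/0.172)·2.552²/(2·9.81) = 51.75 m

h_f ≈ 51.7 m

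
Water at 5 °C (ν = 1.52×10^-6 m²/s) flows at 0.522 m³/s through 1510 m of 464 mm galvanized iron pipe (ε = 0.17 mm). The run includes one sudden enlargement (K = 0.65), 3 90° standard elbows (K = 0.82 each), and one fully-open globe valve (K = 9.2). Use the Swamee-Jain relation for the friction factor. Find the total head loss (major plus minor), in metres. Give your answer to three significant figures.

H_L ≈ 31.8 m

V = 4Q/(πD²) = 3.087 m/s; V²/2g = 0.4857 m
Re = 9.42×10^5, ε/D = 3.66×10^-4 → f = 0.01636 (Swamee-Jain)
Major: h_f = f(L/D)·V²/2g = 0.01636·3254·0.4857 = 25.85 m
Minor: ΣK = 12.3; h_m = ΣK·V²/2g = 5.979 m
Total H_L = 25.85 + 5.979 = 31.83 m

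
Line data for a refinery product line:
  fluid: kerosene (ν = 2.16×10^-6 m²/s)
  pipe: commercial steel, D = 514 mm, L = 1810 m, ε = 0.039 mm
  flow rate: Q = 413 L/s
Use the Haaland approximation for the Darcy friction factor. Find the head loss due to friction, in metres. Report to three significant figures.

V = 4Q/(πD²) = 4·0.413/(π·0.514²) = 1.990 m/s
Re = VD/ν = 1.990·0.514/2.16×10^-6 = 4.74×10^5 → turbulent
ε/D = 0.039/514 = 7.59×10^-5
Haaland: f = 0.01408
h_f = f(L/D)V²/(2g) = 0.01408·(1810/0.514)·1.990²/(2·9.81) = 10.01 m

h_f ≈ 10.0 m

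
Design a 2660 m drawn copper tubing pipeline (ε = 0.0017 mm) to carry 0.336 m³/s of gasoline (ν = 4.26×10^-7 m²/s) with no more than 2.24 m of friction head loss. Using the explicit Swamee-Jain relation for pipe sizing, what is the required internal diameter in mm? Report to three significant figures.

Swamee-Jain (Type III): D = 0.66·[ε^1.25·(LQ²/(gh_f))^4.75 + ν·Q^9.4·(L/(gh_f))^5.2]^0.04
LQ²/(gh_f) = 13.67; L/(gh_f) = 121.0
Term 1 = ε^1.25·(…)^4.75 = 0.0152; Term 2 = ν·Q^9.4·(…)^5.2 = 1.02
D = 0.66·(0.0152 + 1.02)^0.04 = 0.6609 m = 661 mm
Check: V = 0.979 m/s, Re = 1.52×10^6, f = 0.01092, h_f = 2.15 m ≈ 2.24 m ✓

D ≈ 661 mm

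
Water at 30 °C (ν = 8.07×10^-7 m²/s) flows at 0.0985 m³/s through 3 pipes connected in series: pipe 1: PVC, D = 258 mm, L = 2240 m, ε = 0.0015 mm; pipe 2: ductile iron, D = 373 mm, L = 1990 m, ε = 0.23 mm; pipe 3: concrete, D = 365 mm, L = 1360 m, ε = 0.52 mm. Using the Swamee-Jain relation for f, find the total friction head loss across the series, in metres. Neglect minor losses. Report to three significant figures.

H ≈ 27.9 m

Pipe 1: V = 1.884 m/s, Re = 6.02×10^5, ε/D = 5.81×10^-6, f = 0.01277, h_1 = f(L/D)V²/2g = 20.06 m
Pipe 2: V = 0.9014 m/s, Re = 4.17×10^5, ε/D = 6.17×10^-4, f = 0.01862, h_2 = f(L/D)V²/2g = 4.115 m
Pipe 3: V = 0.9414 m/s, Re = 4.26×10^5, ε/D = 0.00142, f = 0.02212, h_3 = f(L/D)V²/2g = 3.722 m
Series → Q common, losses add: H = Σh = 27.90 m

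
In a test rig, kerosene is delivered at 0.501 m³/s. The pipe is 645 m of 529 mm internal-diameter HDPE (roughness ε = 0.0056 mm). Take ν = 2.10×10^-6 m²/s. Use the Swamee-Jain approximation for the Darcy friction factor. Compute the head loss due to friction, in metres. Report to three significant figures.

V = 4Q/(πD²) = 4·0.501/(π·0.529²) = 2.279 m/s
Re = VD/ν = 2.279·0.529/2.10×10^-6 = 5.74×10^5 → turbulent
ε/D = 0.0056/529 = 1.06×10^-5
Swamee-Jain: f = 0.01296
h_f = f(L/D)V²/(2g) = 0.01296·(645/0.529)·2.279²/(2·9.81) = 4.184 m

h_f ≈ 4.18 m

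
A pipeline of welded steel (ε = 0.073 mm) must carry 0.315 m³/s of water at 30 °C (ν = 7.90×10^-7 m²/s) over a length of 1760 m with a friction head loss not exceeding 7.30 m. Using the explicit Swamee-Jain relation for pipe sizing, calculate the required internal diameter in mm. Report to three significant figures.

Swamee-Jain (Type III): D = 0.66·[ε^1.25·(LQ²/(gh_f))^4.75 + ν·Q^9.4·(L/(gh_f))^5.2]^0.04
LQ²/(gh_f) = 2.439; L/(gh_f) = 24.58
Term 1 = ε^1.25·(…)^4.75 = 4.66×10^-4; Term 2 = ν·Q^9.4·(…)^5.2 = 2.58×10^-4
D = 0.66·(4.66×10^-4 + 2.58×10^-4)^0.04 = 0.4942 m = 494 mm
Check: V = 1.64 m/s, Re = 1.03×10^6, f = 0.01413, h_f = 6.91 m ≈ 7.30 m ✓

D ≈ 494 mm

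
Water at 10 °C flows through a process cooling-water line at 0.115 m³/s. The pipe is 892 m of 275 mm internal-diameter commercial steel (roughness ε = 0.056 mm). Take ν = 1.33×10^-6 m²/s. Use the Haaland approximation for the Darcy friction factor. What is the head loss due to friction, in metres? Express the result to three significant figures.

V = 4Q/(πD²) = 4·0.115/(π·0.275²) = 1.936 m/s
Re = VD/ν = 1.936·0.275/1.33×10^-6 = 4.00×10^5 → turbulent
ε/D = 0.056/275 = 2.04×10^-4
Haaland: f = 0.01563
h_f = f(L/D)V²/(2g) = 0.01563·(892/0.275)·1.936²/(2·9.81) = 9.684 m

h_f ≈ 9.68 m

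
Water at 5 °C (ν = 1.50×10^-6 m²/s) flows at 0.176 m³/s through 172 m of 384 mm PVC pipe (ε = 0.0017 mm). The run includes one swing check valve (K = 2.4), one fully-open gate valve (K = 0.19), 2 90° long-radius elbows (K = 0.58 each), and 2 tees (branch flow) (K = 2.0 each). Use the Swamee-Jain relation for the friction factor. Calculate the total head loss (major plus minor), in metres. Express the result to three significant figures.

V = 4Q/(πD²) = 1.520 m/s; V²/2g = 0.1177 m
Re = 3.89×10^5, ε/D = 4.43×10^-6 → f = 0.01376 (Swamee-Jain)
Major: h_f = f(L/D)·V²/2g = 0.01376·447.9·0.1177 = 0.7255 m
Minor: ΣK = 7.75; h_m = ΣK·V²/2g = 0.9123 m
Total H_L = 0.7255 + 0.9123 = 1.638 m

H_L ≈ 1.64 m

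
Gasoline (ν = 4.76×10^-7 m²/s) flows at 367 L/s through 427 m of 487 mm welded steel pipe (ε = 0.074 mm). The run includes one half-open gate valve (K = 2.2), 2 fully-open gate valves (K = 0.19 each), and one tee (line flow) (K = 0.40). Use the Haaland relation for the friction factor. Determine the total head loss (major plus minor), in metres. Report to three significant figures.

V = 4Q/(πD²) = 1.970 m/s; V²/2g = 0.1979 m
Re = 2.02×10^6, ε/D = 1.52×10^-4 → f = 0.01356 (Haaland)
Major: h_f = f(L/D)·V²/2g = 0.01356·876.8·0.1979 = 2.352 m
Minor: ΣK = 2.98; h_m = ΣK·V²/2g = 0.5896 m
Total H_L = 2.352 + 0.5896 = 2.942 m

H_L ≈ 2.94 m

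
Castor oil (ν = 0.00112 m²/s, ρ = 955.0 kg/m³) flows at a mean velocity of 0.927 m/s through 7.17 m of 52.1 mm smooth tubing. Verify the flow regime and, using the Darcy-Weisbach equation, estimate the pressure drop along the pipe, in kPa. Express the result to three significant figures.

Δp ≈ 83.8 kPa

Re = VD/ν = 0.927·0.05210/0.00112 = 43.1 → laminar (Re < 2300)
f = 64/Re = 1.484
h_f = f(L/D)V²/(2g) = 1.484·(7.17/0.05210)·0.927²/(2·9.81) = 8.946 m
Δp = ρg·h_f = 955.0·9.81·8.946 = 83.81 kPa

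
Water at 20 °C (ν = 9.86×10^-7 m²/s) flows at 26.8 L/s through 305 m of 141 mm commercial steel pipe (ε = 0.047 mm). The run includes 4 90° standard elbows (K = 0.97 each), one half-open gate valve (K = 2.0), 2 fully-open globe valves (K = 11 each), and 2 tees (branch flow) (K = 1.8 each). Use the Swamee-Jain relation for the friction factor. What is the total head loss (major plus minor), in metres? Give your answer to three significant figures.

V = 4Q/(πD²) = 1.716 m/s; V²/2g = 0.1501 m
Re = 2.45×10^5, ε/D = 3.33×10^-4 → f = 0.01762 (Swamee-Jain)
Major: h_f = f(L/D)·V²/2g = 0.01762·2163·0.1501 = 5.722 m
Minor: ΣK = 31.5; h_m = ΣK·V²/2g = 4.727 m
Total H_L = 5.722 + 4.727 = 10.45 m

H_L ≈ 10.4 m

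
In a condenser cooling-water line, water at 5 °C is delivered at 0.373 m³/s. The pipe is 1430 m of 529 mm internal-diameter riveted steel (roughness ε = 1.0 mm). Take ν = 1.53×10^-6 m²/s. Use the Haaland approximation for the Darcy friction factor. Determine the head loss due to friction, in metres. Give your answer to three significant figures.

h_f ≈ 9.29 m

V = 4Q/(πD²) = 4·0.373/(π·0.529²) = 1.697 m/s
Re = VD/ν = 1.697·0.529/1.53×10^-6 = 5.87×10^5 → turbulent
ε/D = 1.0/529 = 0.00189
Haaland: f = 0.02341
h_f = f(L/D)V²/(2g) = 0.02341·(1430/0.529)·1.697²/(2·9.81) = 9.288 m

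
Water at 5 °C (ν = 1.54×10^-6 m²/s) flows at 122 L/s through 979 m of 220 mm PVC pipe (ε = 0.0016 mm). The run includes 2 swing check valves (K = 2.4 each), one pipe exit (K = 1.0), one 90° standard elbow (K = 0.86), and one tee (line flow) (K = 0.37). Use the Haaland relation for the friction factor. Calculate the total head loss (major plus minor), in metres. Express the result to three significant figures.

V = 4Q/(πD²) = 3.209 m/s; V²/2g = 0.5250 m
Re = 4.58×10^5, ε/D = 7.27×10^-6 → f = 0.01334 (Haaland)
Major: h_f = f(L/D)·V²/2g = 0.01334·4450·0.5250 = 31.17 m
Minor: ΣK = 7.03; h_m = ΣK·V²/2g = 3.691 m
Total H_L = 31.17 + 3.691 = 34.87 m

H_L ≈ 34.9 m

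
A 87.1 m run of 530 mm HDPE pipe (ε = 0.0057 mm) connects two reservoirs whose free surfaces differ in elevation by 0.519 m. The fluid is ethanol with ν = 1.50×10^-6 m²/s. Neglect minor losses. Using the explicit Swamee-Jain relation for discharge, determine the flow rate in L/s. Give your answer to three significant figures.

Swamee-Jain (Type II): Q = -0.965·√(gD⁵h_f/L)·ln[ε/(3.7D) + √(3.17ν²L/(gD³h_f))]
√(gD⁵h_f/L) = √(9.81·0.530⁵·0.519/87.1) = 0.04944
ε/(3.7D) = 2.91×10^-6; √(3.17ν²L/(gD³h_f)) = 2.86×10^-5
Q = -0.965·0.04944·ln(3.154×10^-5) = 0.4945 m³/s
Check: V = 2.24 m/s, Re = 7.92×10^5, f = 0.01231, h_f = 0.518 m ≈ 0.519 m ✓

Q ≈ 495 L/s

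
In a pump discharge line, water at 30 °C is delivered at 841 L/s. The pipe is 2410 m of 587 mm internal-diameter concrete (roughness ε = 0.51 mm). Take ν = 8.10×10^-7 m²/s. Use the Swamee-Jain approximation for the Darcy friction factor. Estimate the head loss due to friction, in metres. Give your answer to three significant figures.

V = 4Q/(πD²) = 4·0.841/(π·0.587²) = 3.108 m/s
Re = VD/ν = 3.108·0.587/8.10×10^-7 = 2.25×10^6 → turbulent
ε/D = 0.51/587 = 8.69×10^-4
Swamee-Jain: f = 0.01919
h_f = f(L/D)V²/(2g) = 0.01919·(2410/0.587)·3.108²/(2·9.81) = 38.78 m

h_f ≈ 38.8 m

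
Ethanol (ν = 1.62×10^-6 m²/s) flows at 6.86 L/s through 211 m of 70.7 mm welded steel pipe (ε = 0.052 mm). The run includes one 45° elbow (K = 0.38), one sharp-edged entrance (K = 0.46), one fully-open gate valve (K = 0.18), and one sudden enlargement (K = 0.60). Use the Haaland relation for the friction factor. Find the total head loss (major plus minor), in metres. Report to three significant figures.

H_L ≈ 10.3 m

V = 4Q/(πD²) = 1.747 m/s; V²/2g = 0.1556 m
Re = 7.63×10^4, ε/D = 7.36×10^-4 → f = 0.02167 (Haaland)
Major: h_f = f(L/D)·V²/2g = 0.02167·2984·0.1556 = 10.07 m
Minor: ΣK = 1.62; h_m = ΣK·V²/2g = 0.2521 m
Total H_L = 10.07 + 0.2521 = 10.32 m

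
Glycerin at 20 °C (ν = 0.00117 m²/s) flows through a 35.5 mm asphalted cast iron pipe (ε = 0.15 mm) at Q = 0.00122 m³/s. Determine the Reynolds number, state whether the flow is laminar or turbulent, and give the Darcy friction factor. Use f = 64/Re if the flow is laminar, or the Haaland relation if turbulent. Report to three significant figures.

V = 4Q/(πD²) = 1.233 m/s
Re = VD/ν = 1.233·0.0355/0.00117 = 37.4
Re < 2300 → laminar → f = 64/Re = 1.711

Re ≈ 37.4; laminar; f = 64/Re ≈ 1.71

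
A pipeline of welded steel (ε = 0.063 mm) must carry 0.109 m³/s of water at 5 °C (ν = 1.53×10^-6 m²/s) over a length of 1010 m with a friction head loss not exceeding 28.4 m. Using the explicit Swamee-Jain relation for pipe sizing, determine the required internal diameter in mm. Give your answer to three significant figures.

D ≈ 228 mm

Swamee-Jain (Type III): D = 0.66·[ε^1.25·(LQ²/(gh_f))^4.75 + ν·Q^9.4·(L/(gh_f))^5.2]^0.04
LQ²/(gh_f) = 0.04307; L/(gh_f) = 3.625
Term 1 = ε^1.25·(…)^4.75 = 1.83×10^-12; Term 2 = ν·Q^9.4·(…)^5.2 = 1.11×10^-12
D = 0.66·(1.83×10^-12 + 1.11×10^-12)^0.04 = 0.2282 m = 228 mm
Check: V = 2.67 m/s, Re = 3.98×10^5, f = 0.01647, h_f = 26.4 m ≈ 28.4 m ✓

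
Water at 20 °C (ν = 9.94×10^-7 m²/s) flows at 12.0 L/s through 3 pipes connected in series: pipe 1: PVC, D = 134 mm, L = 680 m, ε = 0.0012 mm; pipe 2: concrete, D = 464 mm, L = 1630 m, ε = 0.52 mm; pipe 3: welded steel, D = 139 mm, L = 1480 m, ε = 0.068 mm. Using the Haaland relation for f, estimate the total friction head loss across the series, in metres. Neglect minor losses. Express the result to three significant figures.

H ≈ 9.98 m

Pipe 1: V = 0.8509 m/s, Re = 1.15×10^5, ε/D = 8.96×10^-6, f = 0.01736, h_1 = f(L/D)V²/2g = 3.251 m
Pipe 2: V = 0.07097 m/s, Re = 3.31×10^4, ε/D = 0.00112, f = 0.02551, h_2 = f(L/D)V²/2g = 0.02301 m
Pipe 3: V = 0.7908 m/s, Re = 1.11×10^5, ε/D = 4.89×10^-4, f = 0.01977, h_3 = f(L/D)V²/2g = 6.709 m
Series → Q common, losses add: H = Σh = 9.983 m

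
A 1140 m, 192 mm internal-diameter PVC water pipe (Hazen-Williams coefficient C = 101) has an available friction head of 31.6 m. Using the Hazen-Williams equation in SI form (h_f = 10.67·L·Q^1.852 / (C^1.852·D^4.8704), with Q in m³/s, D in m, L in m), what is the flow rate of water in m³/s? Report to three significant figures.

Q ≈ 0.0529 m³/s

Rearranging: Q = [h_f·C^1.852·D^4.8704 / (10.67·L)]^(1/1.852)
Q = [31.6·101^1.852·0.192^4.8704 / (10.67·1140)]^0.540 = 0.05291 m³/s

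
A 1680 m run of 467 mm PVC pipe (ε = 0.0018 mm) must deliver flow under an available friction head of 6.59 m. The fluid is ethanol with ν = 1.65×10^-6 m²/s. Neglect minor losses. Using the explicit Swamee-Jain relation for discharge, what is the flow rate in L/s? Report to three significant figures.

Swamee-Jain (Type II): Q = -0.965·√(gD⁵h_f/L)·ln[ε/(3.7D) + √(3.17ν²L/(gD³h_f))]
√(gD⁵h_f/L) = √(9.81·0.467⁵·6.59/1680) = 0.02924
ε/(3.7D) = 1.04×10^-6; √(3.17ν²L/(gD³h_f)) = 4.69×10^-5
Q = -0.965·0.02924·ln(4.797×10^-5) = 0.2806 m³/s
Check: V = 1.64 m/s, Re = 4.64×10^5, f = 0.01333, h_f = 6.56 m ≈ 6.59 m ✓

Q ≈ 281 L/s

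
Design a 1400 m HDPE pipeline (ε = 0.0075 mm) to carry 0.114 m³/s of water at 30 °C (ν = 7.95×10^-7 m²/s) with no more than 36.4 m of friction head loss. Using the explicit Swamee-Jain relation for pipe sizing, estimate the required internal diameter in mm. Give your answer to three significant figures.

Swamee-Jain (Type III): D = 0.66·[ε^1.25·(LQ²/(gh_f))^4.75 + ν·Q^9.4·(L/(gh_f))^5.2]^0.04
LQ²/(gh_f) = 0.05095; L/(gh_f) = 3.921
Term 1 = ε^1.25·(…)^4.75 = 2.84×10^-13; Term 2 = ν·Q^9.4·(…)^5.2 = 1.32×10^-12
D = 0.66·(2.84×10^-13 + 1.32×10^-12)^0.04 = 0.2227 m = 223 mm
Check: V = 2.93 m/s, Re = 8.20×10^5, f = 0.01269, h_f = 34.8 m ≈ 36.4 m ✓

D ≈ 223 mm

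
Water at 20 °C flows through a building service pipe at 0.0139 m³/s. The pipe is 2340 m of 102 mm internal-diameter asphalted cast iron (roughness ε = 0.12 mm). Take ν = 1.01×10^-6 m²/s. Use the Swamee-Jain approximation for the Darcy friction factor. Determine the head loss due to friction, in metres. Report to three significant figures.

h_f ≈ 74.6 m

V = 4Q/(πD²) = 4·0.0139/(π·0.102²) = 1.701 m/s
Re = VD/ν = 1.701·0.102/1.01×10^-6 = 1.72×10^5 → turbulent
ε/D = 0.12/102 = 0.00118
Swamee-Jain: f = 0.02205
h_f = f(L/D)V²/(2g) = 0.02205·(2340/0.102)·1.701²/(2·9.81) = 74.61 m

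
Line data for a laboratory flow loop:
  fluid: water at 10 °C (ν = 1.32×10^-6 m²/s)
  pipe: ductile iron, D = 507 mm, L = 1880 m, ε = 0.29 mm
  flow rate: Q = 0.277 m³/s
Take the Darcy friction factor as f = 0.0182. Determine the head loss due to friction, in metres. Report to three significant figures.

V = 4Q/(πD²) = 4·0.277/(π·0.507²) = 1.372 m/s
h_f = f(L/D)V²/(2g) = 0.01820·(1880/0.507)·1.372²/(2·9.81) = 6.475 m

h_f ≈ 6.48 m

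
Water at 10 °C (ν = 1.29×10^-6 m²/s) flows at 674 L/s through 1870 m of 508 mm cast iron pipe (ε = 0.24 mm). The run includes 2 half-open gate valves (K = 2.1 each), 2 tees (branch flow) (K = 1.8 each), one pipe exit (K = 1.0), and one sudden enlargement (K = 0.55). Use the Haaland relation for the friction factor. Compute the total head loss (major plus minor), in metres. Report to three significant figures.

V = 4Q/(πD²) = 3.325 m/s; V²/2g = 0.5636 m
Re = 1.31×10^6, ε/D = 4.72×10^-4 → f = 0.01688 (Haaland)
Major: h_f = f(L/D)·V²/2g = 0.01688·3681·0.5636 = 35.01 m
Minor: ΣK = 9.35; h_m = ΣK·V²/2g = 5.270 m
Total H_L = 35.01 + 5.270 = 40.28 m

H_L ≈ 40.3 m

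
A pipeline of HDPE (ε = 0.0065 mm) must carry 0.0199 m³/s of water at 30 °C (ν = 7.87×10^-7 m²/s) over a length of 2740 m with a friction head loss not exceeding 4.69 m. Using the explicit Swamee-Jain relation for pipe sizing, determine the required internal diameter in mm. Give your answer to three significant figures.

D ≈ 202 mm

Swamee-Jain (Type III): D = 0.66·[ε^1.25·(LQ²/(gh_f))^4.75 + ν·Q^9.4·(L/(gh_f))^5.2]^0.04
LQ²/(gh_f) = 0.02358; L/(gh_f) = 59.55
Term 1 = ε^1.25·(…)^4.75 = 6.11×10^-15; Term 2 = ν·Q^9.4·(…)^5.2 = 1.36×10^-13
D = 0.66·(6.11×10^-15 + 1.36×10^-13)^0.04 = 0.2022 m = 202 mm
Check: V = 0.620 m/s, Re = 1.59×10^5, f = 0.01650, h_f = 4.38 m ≈ 4.69 m ✓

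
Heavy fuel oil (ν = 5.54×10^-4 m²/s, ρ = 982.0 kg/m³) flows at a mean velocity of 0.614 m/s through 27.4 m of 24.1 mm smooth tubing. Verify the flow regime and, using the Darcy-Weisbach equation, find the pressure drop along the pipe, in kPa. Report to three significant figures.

Δp ≈ 504 kPa

Re = VD/ν = 0.614·0.02410/5.54×10^-4 = 26.7 → laminar (Re < 2300)
f = 64/Re = 2.396
h_f = f(L/D)V²/(2g) = 2.396·(27.4/0.02410)·0.614²/(2·9.81) = 52.35 m
Δp = ρg·h_f = 982.0·9.81·52.35 = 504.3 kPa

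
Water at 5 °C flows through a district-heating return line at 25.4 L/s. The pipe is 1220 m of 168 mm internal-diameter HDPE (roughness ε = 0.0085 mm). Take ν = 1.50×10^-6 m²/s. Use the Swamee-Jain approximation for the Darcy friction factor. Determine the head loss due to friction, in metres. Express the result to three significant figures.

V = 4Q/(πD²) = 4·0.0254/(π·0.168²) = 1.146 m/s
Re = VD/ν = 1.146·0.168/1.50×10^-6 = 1.28×10^5 → turbulent
ε/D = 0.0085/168 = 5.06×10^-5
Swamee-Jain: f = 0.01732
h_f = f(L/D)V²/(2g) = 0.01732·(1220/0.168)·1.146²/(2·9.81) = 8.416 m

h_f ≈ 8.42 m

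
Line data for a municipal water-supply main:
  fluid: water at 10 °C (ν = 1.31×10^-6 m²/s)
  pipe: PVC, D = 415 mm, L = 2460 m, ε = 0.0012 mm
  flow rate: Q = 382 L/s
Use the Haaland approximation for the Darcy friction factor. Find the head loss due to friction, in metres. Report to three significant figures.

V = 4Q/(πD²) = 4·0.382/(π·0.415²) = 2.824 m/s
Re = VD/ν = 2.824·0.415/1.31×10^-6 = 8.95×10^5 → turbulent
ε/D = 0.0012/415 = 2.89×10^-6
Haaland: f = 0.01185
h_f = f(L/D)V²/(2g) = 0.01185·(2460/0.415)·2.824²/(2·9.81) = 28.55 m

h_f ≈ 28.6 m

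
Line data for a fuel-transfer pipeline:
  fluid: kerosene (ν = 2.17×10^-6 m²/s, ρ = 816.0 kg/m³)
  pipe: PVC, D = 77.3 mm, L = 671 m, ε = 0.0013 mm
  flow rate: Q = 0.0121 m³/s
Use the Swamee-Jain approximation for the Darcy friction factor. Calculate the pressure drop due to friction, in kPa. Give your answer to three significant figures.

V = 4Q/(πD²) = 4·0.0121/(π·0.0773²) = 2.578 m/s
Re = VD/ν = 2.578·0.0773/2.17×10^-6 = 9.18×10^4 → turbulent
ε/D = 0.0013/77.3 = 1.68×10^-5
Swamee-Jain: f = 0.01828
h_f = f(L/D)V²/(2g) = 0.01828·(671/0.0773)·2.578²/(2·9.81) = 53.77 m
Δp = ρg·h_f = 816.0·9.81·53.77 = 430.4 kPa

Δp ≈ 430 kPa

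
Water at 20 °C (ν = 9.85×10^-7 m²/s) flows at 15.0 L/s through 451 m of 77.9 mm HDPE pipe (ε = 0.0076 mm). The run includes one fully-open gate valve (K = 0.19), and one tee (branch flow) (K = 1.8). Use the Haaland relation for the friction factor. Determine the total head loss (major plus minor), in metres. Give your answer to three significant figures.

H_L ≈ 46.7 m

V = 4Q/(πD²) = 3.147 m/s; V²/2g = 0.5048 m
Re = 2.49×10^5, ε/D = 9.76×10^-5 → f = 0.01563 (Haaland)
Major: h_f = f(L/D)·V²/2g = 0.01563·5789·0.5048 = 45.68 m
Minor: ΣK = 1.99; h_m = ΣK·V²/2g = 1.005 m
Total H_L = 45.68 + 1.005 = 46.69 m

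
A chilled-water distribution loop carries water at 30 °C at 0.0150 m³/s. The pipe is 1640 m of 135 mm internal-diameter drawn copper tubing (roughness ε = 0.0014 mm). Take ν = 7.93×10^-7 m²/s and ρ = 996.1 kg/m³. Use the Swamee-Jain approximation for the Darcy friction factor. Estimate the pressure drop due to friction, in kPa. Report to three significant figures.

Δp ≈ 106 kPa

V = 4Q/(πD²) = 4·0.0150/(π·0.135²) = 1.048 m/s
Re = VD/ν = 1.048·0.135/7.93×10^-7 = 1.78×10^5 → turbulent
ε/D = 0.0014/135 = 1.04×10^-5
Swamee-Jain: f = 0.01597
h_f = f(L/D)V²/(2g) = 0.01597·(1640/0.135)·1.048²/(2·9.81) = 10.86 m
Δp = ρg·h_f = 996.1·9.81·10.86 = 106.1 kPa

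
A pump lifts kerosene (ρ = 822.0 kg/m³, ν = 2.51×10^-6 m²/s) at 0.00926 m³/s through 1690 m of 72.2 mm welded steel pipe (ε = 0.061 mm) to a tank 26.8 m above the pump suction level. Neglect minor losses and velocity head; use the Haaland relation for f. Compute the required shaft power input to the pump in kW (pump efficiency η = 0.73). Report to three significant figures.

P_shaft ≈ 16.8 kW

V = 4Q/(πD²) = 2.262 m/s; Re = 6.51×10^4; ε/D = 8.45×10^-4; f = 0.02247
h_f = f(L/D)V²/2g = 137.2 m
Total head H = z + h_f = 26.8 + 137.2 = 164.0 m
P_hyd = ρgQH = 822.0·9.81·0.00926·164.0 = 12.24 kW
P_shaft = P_hyd/η = 12.24/0.73 = 16.77 kW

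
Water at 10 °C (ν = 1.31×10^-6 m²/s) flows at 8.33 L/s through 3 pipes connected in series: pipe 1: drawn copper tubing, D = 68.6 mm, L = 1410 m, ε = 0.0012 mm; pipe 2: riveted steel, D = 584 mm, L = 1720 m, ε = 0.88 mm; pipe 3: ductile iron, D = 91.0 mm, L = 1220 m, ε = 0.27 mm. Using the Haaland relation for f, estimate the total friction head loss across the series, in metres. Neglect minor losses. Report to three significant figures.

H ≈ 123 m

Pipe 1: V = 2.254 m/s, Re = 1.18×10^5, ε/D = 1.75×10^-5, f = 0.01730, h_1 = f(L/D)V²/2g = 92.04 m
Pipe 2: V = 0.03110 m/s, Re = 1.39×10^4, ε/D = 0.00151, f = 0.03064, h_2 = f(L/D)V²/2g = 0.004448 m
Pipe 3: V = 1.281 m/s, Re = 8.90×10^4, ε/D = 0.00297, f = 0.02745, h_3 = f(L/D)V²/2g = 30.77 m
Series → Q common, losses add: H = Σh = 122.8 m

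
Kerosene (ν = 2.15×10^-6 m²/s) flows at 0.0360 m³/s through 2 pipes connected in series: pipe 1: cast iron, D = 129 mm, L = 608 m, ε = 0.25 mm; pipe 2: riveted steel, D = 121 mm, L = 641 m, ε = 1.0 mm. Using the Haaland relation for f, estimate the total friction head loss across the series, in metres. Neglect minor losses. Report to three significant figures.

H ≈ 139 m

Pipe 1: V = 2.754 m/s, Re = 1.65×10^5, ε/D = 0.00194, f = 0.02423, h_1 = f(L/D)V²/2g = 44.17 m
Pipe 2: V = 3.131 m/s, Re = 1.76×10^5, ε/D = 0.00826, f = 0.03600, h_2 = f(L/D)V²/2g = 95.28 m
Series → Q common, losses add: H = Σh = 139.4 m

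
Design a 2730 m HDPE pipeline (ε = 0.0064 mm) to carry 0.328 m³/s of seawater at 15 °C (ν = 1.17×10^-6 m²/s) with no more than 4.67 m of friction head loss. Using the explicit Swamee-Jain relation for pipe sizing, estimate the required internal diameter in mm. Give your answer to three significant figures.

Swamee-Jain (Type III): D = 0.66·[ε^1.25·(LQ²/(gh_f))^4.75 + ν·Q^9.4·(L/(gh_f))^5.2]^0.04
LQ²/(gh_f) = 6.411; L/(gh_f) = 59.59
Term 1 = ε^1.25·(…)^4.75 = 0.00219; Term 2 = ν·Q^9.4·(…)^5.2 = 0.0560
D = 0.66·(0.00219 + 0.0560)^0.04 = 0.5890 m = 589 mm
Check: V = 1.20 m/s, Re = 6.06×10^5, f = 0.01285, h_f = 4.40 m ≈ 4.67 m ✓

D ≈ 589 mm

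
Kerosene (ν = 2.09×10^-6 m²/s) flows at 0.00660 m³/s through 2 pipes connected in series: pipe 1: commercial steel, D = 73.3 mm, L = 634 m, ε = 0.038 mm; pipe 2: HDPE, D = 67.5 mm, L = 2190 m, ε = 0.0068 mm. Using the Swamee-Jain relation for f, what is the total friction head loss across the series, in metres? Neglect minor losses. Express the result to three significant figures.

H ≈ 139 m

Pipe 1: V = 1.564 m/s, Re = 5.49×10^4, ε/D = 5.18×10^-4, f = 0.02234, h_1 = f(L/D)V²/2g = 24.09 m
Pipe 2: V = 1.844 m/s, Re = 5.96×10^4, ε/D = 1.01×10^-4, f = 0.02041, h_2 = f(L/D)V²/2g = 114.8 m
Series → Q common, losses add: H = Σh = 138.9 m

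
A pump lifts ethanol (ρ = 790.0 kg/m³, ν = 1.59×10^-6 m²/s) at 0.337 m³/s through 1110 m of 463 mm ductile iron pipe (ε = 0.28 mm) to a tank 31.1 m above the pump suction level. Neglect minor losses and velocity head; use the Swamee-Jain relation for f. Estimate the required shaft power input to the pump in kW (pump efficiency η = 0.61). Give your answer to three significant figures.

P_shaft ≈ 171 kW

V = 4Q/(πD²) = 2.002 m/s; Re = 5.83×10^5; ε/D = 6.05×10^-4; f = 0.01828
h_f = f(L/D)V²/2g = 8.951 m
Total head H = z + h_f = 31.1 + 8.951 = 40.05 m
P_hyd = ρgQH = 790.0·9.81·0.337·40.05 = 104.6 kW
P_shaft = P_hyd/η = 104.6/0.61 = 171.5 kW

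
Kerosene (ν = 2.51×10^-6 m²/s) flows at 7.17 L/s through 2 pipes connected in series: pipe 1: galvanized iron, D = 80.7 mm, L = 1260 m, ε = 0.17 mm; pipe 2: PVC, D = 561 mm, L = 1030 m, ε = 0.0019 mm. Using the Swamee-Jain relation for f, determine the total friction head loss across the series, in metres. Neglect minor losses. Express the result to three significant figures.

H ≈ 42.7 m

Pipe 1: V = 1.402 m/s, Re = 4.51×10^4, ε/D = 0.00211, f = 0.02730, h_1 = f(L/D)V²/2g = 42.69 m
Pipe 2: V = 0.02901 m/s, Re = 6480, ε/D = 3.39×10^-6, f = 0.03503, h_2 = f(L/D)V²/2g = 0.002758 m
Series → Q common, losses add: H = Σh = 42.69 m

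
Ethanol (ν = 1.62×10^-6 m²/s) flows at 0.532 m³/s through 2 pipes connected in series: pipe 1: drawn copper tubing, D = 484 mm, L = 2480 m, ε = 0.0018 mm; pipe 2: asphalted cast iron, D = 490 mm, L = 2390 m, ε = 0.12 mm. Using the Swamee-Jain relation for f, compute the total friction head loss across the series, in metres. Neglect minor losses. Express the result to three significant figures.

H ≈ 56.6 m

Pipe 1: V = 2.892 m/s, Re = 8.64×10^5, ε/D = 3.72×10^-6, f = 0.01198, h_1 = f(L/D)V²/2g = 26.17 m
Pipe 2: V = 2.821 m/s, Re = 8.53×10^5, ε/D = 2.45×10^-4, f = 0.01537, h_2 = f(L/D)V²/2g = 30.40 m
Series → Q common, losses add: H = Σh = 56.57 m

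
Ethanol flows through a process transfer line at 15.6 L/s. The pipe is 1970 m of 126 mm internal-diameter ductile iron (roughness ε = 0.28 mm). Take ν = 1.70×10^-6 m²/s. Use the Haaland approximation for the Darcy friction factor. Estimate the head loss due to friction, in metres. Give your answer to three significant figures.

h_f ≈ 32.0 m

V = 4Q/(πD²) = 4·0.0156/(π·0.126²) = 1.251 m/s
Re = VD/ν = 1.251·0.126/1.70×10^-6 = 9.27×10^4 → turbulent
ε/D = 0.28/126 = 0.00222
Haaland: f = 0.02565
h_f = f(L/D)V²/(2g) = 0.02565·(1970/0.126)·1.251²/(2·9.81) = 32.00 m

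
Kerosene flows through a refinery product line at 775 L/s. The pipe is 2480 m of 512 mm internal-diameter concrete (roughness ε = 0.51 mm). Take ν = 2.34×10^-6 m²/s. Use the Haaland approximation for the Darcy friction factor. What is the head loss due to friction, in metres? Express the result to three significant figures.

h_f ≈ 69.9 m

V = 4Q/(πD²) = 4·0.775/(π·0.512²) = 3.764 m/s
Re = VD/ν = 3.764·0.512/2.34×10^-6 = 8.24×10^5 → turbulent
ε/D = 0.51/512 = 9.96×10^-4
Haaland: f = 0.01998
h_f = f(L/D)V²/(2g) = 0.01998·(2480/0.512)·3.764²/(2·9.81) = 69.89 m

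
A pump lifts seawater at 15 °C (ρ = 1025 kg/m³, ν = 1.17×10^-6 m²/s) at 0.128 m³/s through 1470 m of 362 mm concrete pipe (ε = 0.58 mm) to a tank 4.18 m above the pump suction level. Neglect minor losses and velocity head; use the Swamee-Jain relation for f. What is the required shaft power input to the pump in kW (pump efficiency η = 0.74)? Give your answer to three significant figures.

V = 4Q/(πD²) = 1.244 m/s; Re = 3.85×10^5; ε/D = 0.00160; f = 0.02278
h_f = f(L/D)V²/2g = 7.294 m
Total head H = z + h_f = 4.18 + 7.294 = 11.47 m
P_hyd = ρgQH = 1025·9.81·0.128·11.47 = 14.77 kW
P_shaft = P_hyd/η = 14.77/0.74 = 19.96 kW

P_shaft ≈ 20.0 kW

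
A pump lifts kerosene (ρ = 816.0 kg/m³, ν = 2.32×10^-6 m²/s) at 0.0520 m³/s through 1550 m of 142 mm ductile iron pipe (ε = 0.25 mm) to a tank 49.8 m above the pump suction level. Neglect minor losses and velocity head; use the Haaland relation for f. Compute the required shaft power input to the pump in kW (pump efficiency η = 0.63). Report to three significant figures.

P_shaft ≈ 126 kW

V = 4Q/(πD²) = 3.283 m/s; Re = 2.01×10^5; ε/D = 0.00176; f = 0.02354
h_f = f(L/D)V²/2g = 141.2 m
Total head H = z + h_f = 49.8 + 141.2 = 191.0 m
P_hyd = ρgQH = 816.0·9.81·0.0520·191.0 = 79.51 kW
P_shaft = P_hyd/η = 79.51/0.63 = 126.2 kW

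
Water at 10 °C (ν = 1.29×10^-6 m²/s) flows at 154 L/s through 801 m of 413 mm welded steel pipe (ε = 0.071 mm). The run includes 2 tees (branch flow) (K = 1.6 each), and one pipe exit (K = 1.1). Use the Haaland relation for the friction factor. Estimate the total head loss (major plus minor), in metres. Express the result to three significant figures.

V = 4Q/(πD²) = 1.150 m/s; V²/2g = 0.06735 m
Re = 3.68×10^5, ε/D = 1.72×10^-4 → f = 0.01548 (Haaland)
Major: h_f = f(L/D)·V²/2g = 0.01548·1939·0.06735 = 2.022 m
Minor: ΣK = 4.30; h_m = ΣK·V²/2g = 0.2896 m
Total H_L = 2.022 + 0.2896 = 2.312 m

H_L ≈ 2.31 m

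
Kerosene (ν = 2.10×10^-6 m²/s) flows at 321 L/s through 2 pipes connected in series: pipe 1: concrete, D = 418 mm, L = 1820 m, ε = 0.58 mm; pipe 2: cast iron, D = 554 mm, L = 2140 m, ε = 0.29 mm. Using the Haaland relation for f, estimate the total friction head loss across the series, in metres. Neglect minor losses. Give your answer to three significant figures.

Pipe 1: V = 2.339 m/s, Re = 4.66×10^5, ε/D = 0.00139, f = 0.02179, h_1 = f(L/D)V²/2g = 26.46 m
Pipe 2: V = 1.332 m/s, Re = 3.51×10^5, ε/D = 5.23×10^-4, f = 0.01804, h_2 = f(L/D)V²/2g = 6.297 m
Series → Q common, losses add: H = Σh = 32.75 m

H ≈ 32.8 m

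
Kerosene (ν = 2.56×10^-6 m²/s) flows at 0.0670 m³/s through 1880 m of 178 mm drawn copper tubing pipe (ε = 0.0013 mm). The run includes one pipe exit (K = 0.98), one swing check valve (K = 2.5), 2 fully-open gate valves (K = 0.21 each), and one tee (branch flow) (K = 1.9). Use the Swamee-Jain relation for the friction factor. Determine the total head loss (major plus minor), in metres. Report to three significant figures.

H_L ≈ 63.8 m

V = 4Q/(πD²) = 2.692 m/s; V²/2g = 0.3695 m
Re = 1.87×10^5, ε/D = 7.30×10^-6 → f = 0.01580 (Swamee-Jain)
Major: h_f = f(L/D)·V²/2g = 0.01580·10562·0.3695 = 61.65 m
Minor: ΣK = 5.80; h_m = ΣK·V²/2g = 2.143 m
Total H_L = 61.65 + 2.143 = 63.80 m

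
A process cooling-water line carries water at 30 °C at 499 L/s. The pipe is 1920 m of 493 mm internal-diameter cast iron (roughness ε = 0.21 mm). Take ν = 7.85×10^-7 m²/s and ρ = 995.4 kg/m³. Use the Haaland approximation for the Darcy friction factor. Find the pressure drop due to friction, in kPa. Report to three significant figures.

Δp ≈ 218 kPa

V = 4Q/(πD²) = 4·0.499/(π·0.493²) = 2.614 m/s
Re = VD/ν = 2.614·0.493/7.85×10^-7 = 1.64×10^6 → turbulent
ε/D = 0.21/493 = 4.26×10^-4
Haaland: f = 0.01645
h_f = f(L/D)V²/(2g) = 0.01645·(1920/0.493)·2.614²/(2·9.81) = 22.32 m
Δp = ρg·h_f = 995.4·9.81·22.32 = 217.9 kPa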